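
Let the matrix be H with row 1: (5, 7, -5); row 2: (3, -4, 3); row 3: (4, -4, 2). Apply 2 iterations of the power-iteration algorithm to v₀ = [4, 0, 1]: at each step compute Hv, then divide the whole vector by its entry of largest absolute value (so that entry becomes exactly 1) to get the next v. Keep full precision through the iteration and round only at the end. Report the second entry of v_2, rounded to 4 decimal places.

Hv0 = (15.00000, 15.00000, 18.00000); divide by 18.00000 → v1 = (0.83333, 0.83333, 1.00000)
Hv1 = (5.00000, 2.16667, 2.00000); divide by 5.00000 → v2 = (1.00000, 0.43333, 0.40000)
Requested entry of v2: 39/90 = 0.4333

0.4333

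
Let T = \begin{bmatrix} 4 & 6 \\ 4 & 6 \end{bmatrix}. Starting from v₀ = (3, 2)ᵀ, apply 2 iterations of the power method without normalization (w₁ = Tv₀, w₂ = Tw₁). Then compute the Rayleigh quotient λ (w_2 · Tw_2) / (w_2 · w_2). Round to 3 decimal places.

10.000

w1 = Tv₀ = (24, 24)
w2 = Tw1 = (240, 240)
Tw2 = (2400, 2400)
w2·Tw2 = 240·2400 + 240·2400 = 1152000; w2·w2 = 240·240 + 240·240 = 115200
λ ≈ 1152000/115200 = 10.000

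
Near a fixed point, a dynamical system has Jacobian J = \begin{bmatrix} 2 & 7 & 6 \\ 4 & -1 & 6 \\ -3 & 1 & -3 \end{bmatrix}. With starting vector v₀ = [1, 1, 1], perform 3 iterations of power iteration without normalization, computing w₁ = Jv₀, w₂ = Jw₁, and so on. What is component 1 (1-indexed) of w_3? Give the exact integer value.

w1 = Jv₀ = (2·1 + 7·1 + 6·1; 4·1 + (-1)·1 + 6·1; (-3)·1 + 1·1 + (-3)·1) = (15, 9, -5)
w2 = Jw1 = (2·15 + 7·9 + 6·(-5); 4·15 + (-1)·9 + 6·(-5); (-3)·15 + 1·9 + (-3)·(-5)) = (63, 21, -21)
w3 = Jw2 = (147, 105, -105)
The requested component of w3 is 147.

147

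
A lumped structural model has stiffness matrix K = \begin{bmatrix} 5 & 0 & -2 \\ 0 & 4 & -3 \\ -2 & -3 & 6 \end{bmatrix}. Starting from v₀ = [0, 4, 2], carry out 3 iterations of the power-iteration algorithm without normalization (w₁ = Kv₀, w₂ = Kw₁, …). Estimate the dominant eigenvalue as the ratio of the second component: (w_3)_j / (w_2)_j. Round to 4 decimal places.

w1 = Kv₀ = (5·0 + 0·4 + (-2)·2; 0·0 + 4·4 + (-3)·2; (-2)·0 + (-3)·4 + 6·2) = (-4, 10, 0)
w2 = Kw1 = (5·(-4) + 0·10 + (-2)·0; 0·(-4) + 4·10 + (-3)·0; (-2)·(-4) + (-3)·10 + 6·0) = (-20, 40, -22)
w3 = Kw2 = (-56, 226, -212)
Ratio at component: 226 / 40 = 5.6500

λ ≈ 5.6500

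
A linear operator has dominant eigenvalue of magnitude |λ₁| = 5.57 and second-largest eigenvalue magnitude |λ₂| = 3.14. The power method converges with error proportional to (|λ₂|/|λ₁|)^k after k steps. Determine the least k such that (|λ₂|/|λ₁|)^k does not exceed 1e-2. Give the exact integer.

|λ₂/λ₁| = 3.14/5.57 = 0.56373
Need k ≥ ln(1e-2) / ln(0.56373) = -4.6052 / -0.5732 ≈ 8.035
Smallest integer k satisfying the bound: 9

9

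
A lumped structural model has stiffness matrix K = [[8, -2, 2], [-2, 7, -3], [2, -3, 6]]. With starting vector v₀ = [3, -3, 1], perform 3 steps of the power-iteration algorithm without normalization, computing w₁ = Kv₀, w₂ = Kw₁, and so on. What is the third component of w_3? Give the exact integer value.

3407

w1 = Kv₀ = (8·3 + (-2)·(-3) + 2·1; (-2)·3 + 7·(-3) + (-3)·1; 2·3 + (-3)·(-3) + 6·1) = (32, -30, 21)
w2 = Kw1 = (8·32 + (-2)·(-30) + 2·21; (-2)·32 + 7·(-30) + (-3)·21; 2·32 + (-3)·(-30) + 6·21) = (358, -337, 280)
w3 = Kw2 = (4098, -3915, 3407)
The requested component of w3 is 3407.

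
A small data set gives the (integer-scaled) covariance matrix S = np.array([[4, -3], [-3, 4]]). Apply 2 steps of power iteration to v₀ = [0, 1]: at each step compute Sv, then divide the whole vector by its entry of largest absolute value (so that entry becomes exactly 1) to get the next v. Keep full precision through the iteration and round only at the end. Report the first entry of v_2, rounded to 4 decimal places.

Sv0 = (-3.00000, 4.00000); divide by 4.00000 → v1 = (-0.75000, 1.00000)
Sv1 = (-6.00000, 6.25000); divide by 6.25000 → v2 = (-0.96000, 1.00000)
Requested entry of v2: -24/25 = -0.9600

-0.9600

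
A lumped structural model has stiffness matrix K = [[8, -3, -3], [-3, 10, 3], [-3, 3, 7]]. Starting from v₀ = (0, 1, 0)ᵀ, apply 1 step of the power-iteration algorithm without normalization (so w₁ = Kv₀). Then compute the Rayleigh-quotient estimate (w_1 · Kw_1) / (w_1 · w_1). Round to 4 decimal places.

w1 = Kv₀ = (-3, 10, 3)
Kw1 = (-63, 118, 60)
w1·Kw1 = (-3)·(-63) + 10·118 + 3·60 = 1549; w1·w1 = (-3)·(-3) + 10·10 + 3·3 = 118
λ ≈ 1549/118 = 13.1271

λ ≈ 13.1271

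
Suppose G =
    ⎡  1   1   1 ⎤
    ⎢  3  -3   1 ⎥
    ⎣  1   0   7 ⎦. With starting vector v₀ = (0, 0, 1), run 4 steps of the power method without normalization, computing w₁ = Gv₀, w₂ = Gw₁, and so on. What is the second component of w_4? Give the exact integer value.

389

w1 = Gv₀ = (1, 1, 7)
w2 = Gw1 = (9, 7, 50)
w3 = Gw2 = (66, 56, 359)
w4 = Gw3 = (481, 389, 2579)
The requested component of w4 is 389.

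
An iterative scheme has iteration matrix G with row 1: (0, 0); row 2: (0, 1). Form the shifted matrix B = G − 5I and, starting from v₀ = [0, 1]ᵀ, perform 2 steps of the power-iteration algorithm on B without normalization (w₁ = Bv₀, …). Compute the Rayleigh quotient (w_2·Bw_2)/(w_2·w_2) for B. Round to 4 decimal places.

B = G − 5I has rows (-5, 0); (0, -4)
w1 = Bv₀ = ((-5)·0 + 0·1; 0·0 + (-4)·1) = (0, -4)
w2 = Bw1 = ((-5)·0 + 0·(-4); 0·0 + (-4)·(-4)) = (0, 16)
Bw2 = (0, -64)
w2·Bw2 = -1024; w2·w2 = 256; μ ≈ -1024/256 = -4.0000

μ ≈ -4.0000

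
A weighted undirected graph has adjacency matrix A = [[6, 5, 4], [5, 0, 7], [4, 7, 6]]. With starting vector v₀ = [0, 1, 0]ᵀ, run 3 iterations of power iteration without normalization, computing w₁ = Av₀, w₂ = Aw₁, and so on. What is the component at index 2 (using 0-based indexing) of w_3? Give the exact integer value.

w1 = Av₀ = (6·0 + 5·1 + 4·0; 5·0 + 0·1 + 7·0; 4·0 + 7·1 + 6·0) = (5, 0, 7)
w2 = Aw1 = (6·5 + 5·0 + 4·7; 5·5 + 0·0 + 7·7; 4·5 + 7·0 + 6·7) = (58, 74, 62)
w3 = Aw2 = (966, 724, 1122)
The requested component of w3 is 1122.

1122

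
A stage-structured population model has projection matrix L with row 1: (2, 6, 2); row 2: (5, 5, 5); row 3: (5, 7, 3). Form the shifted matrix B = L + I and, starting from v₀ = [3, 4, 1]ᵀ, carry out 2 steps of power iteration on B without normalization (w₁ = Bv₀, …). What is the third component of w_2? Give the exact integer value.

B = L + I has rows (3, 6, 2); (5, 6, 5); (5, 7, 4)
w1 = Bv₀ = (3·3 + 6·4 + 2·1; 5·3 + 6·4 + 5·1; 5·3 + 7·4 + 4·1) = (35, 44, 47)
w2 = Bw1 = (3·35 + 6·44 + 2·47; 5·35 + 6·44 + 5·47; 5·35 + 7·44 + 4·47) = (463, 674, 671)
Requested component of w2: 671

671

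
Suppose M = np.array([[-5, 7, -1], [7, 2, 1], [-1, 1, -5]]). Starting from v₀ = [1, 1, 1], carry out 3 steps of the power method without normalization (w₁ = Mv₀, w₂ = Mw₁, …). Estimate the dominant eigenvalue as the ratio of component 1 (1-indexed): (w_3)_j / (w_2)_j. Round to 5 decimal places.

-3.28571

w1 = Mv₀ = (1, 10, -5)
w2 = Mw1 = (70, 22, 34)
w3 = Mw2 = (-230, 568, -218)
Ratio at component: -230 / 70 = -3.28571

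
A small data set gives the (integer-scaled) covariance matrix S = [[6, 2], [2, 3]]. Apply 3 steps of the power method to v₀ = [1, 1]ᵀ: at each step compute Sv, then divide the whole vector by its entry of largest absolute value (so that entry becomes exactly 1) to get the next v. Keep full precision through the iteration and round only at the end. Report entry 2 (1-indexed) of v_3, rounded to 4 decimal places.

Sv0 = (8.00000, 5.00000); divide by 8.00000 → v1 = (1.00000, 0.62500)
Sv1 = (7.25000, 3.87500); divide by 7.25000 → v2 = (1.00000, 0.53448)
Sv2 = (7.06897, 3.60345); divide by 7.06897 → v3 = (1.00000, 0.50976)
Requested entry of v3: 209/410 = 0.5098

0.5098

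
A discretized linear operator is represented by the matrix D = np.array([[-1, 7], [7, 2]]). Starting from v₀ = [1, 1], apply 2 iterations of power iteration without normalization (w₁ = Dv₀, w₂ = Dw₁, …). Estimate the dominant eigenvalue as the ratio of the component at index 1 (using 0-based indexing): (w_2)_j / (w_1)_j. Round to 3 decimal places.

w1 = Dv₀ = ((-1)·1 + 7·1; 7·1 + 2·1) = (6, 9)
w2 = Dw1 = ((-1)·6 + 7·9; 7·6 + 2·9) = (57, 60)
Ratio at component: 60 / 9 = 6.667

λ ≈ 6.667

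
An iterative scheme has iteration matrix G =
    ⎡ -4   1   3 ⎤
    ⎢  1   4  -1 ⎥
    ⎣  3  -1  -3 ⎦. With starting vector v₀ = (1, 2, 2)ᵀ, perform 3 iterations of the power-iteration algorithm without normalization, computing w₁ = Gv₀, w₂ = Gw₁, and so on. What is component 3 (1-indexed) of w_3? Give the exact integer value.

-169

w1 = Gv₀ = ((-4)·1 + 1·2 + 3·2; 1·1 + 4·2 + (-1)·2; 3·1 + (-1)·2 + (-3)·2) = (4, 7, -5)
w2 = Gw1 = ((-4)·4 + 1·7 + 3·(-5); 1·4 + 4·7 + (-1)·(-5); 3·4 + (-1)·7 + (-3)·(-5)) = (-24, 37, 20)
w3 = Gw2 = (193, 104, -169)
The requested component of w3 is -169.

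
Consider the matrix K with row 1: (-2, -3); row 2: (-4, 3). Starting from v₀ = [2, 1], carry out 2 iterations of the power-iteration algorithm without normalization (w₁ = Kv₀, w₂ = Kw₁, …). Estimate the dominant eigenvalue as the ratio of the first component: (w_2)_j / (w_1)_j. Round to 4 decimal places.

w1 = Kv₀ = ((-2)·2 + (-3)·1; (-4)·2 + 3·1) = (-7, -5)
w2 = Kw1 = ((-2)·(-7) + (-3)·(-5); (-4)·(-7) + 3·(-5)) = (29, 13)
Ratio at component: 29 / -7 = -4.1429

-4.1429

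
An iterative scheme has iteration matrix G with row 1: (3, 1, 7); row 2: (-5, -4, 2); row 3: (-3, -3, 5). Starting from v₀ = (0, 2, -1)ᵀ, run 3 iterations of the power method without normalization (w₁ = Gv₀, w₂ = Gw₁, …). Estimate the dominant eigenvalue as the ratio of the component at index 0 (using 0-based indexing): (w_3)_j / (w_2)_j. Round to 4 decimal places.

w1 = Gv₀ = (3·0 + 1·2 + 7·(-1); (-5)·0 + (-4)·2 + 2·(-1); (-3)·0 + (-3)·2 + 5·(-1)) = (-5, -10, -11)
w2 = Gw1 = (3·(-5) + 1·(-10) + 7·(-11); (-5)·(-5) + (-4)·(-10) + 2·(-11); (-3)·(-5) + (-3)·(-10) + 5·(-11)) = (-102, 43, -10)
w3 = Gw2 = (-333, 318, 127)
Ratio at component: -333 / -102 = 3.2647

λ ≈ 3.2647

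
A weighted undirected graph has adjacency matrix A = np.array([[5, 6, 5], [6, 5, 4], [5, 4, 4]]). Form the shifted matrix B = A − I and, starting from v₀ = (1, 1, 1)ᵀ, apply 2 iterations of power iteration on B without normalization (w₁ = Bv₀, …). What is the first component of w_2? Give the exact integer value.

204

B = A − I has rows (4, 6, 5); (6, 4, 4); (5, 4, 3)
w1 = Bv₀ = (15, 14, 12)
w2 = Bw1 = (204, 194, 167)
Requested component of w2: 204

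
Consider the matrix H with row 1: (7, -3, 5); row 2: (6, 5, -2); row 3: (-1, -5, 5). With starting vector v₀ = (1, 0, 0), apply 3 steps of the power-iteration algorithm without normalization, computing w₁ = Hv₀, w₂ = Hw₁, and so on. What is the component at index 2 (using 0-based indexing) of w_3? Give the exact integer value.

w1 = Hv₀ = (7·1 + (-3)·0 + 5·0; 6·1 + 5·0 + (-2)·0; (-1)·1 + (-5)·0 + 5·0) = (7, 6, -1)
w2 = Hw1 = (7·7 + (-3)·6 + 5·(-1); 6·7 + 5·6 + (-2)·(-1); (-1)·7 + (-5)·6 + 5·(-1)) = (26, 74, -42)
w3 = Hw2 = (-250, 610, -606)
The requested component of w3 is -606.

-606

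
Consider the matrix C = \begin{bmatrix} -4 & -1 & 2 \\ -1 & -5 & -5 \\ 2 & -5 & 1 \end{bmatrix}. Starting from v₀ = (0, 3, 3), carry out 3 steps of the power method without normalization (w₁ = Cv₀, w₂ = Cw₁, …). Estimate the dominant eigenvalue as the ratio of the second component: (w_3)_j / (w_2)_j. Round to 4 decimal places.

λ ≈ -8.4493

w1 = Cv₀ = ((-4)·0 + (-1)·3 + 2·3; (-1)·0 + (-5)·3 + (-5)·3; 2·0 + (-5)·3 + 1·3) = (3, -30, -12)
w2 = Cw1 = ((-4)·3 + (-1)·(-30) + 2·(-12); (-1)·3 + (-5)·(-30) + (-5)·(-12); 2·3 + (-5)·(-30) + 1·(-12)) = (-6, 207, 144)
w3 = Cw2 = (105, -1749, -903)
Ratio at component: -1749 / 207 = -8.4493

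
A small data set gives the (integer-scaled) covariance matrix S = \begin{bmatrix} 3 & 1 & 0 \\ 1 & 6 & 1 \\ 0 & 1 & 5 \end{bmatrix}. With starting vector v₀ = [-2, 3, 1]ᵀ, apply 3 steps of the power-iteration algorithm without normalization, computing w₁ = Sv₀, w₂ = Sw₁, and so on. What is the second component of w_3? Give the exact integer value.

707

w1 = Sv₀ = (3·(-2) + 1·3 + 0·1; 1·(-2) + 6·3 + 1·1; 0·(-2) + 1·3 + 5·1) = (-3, 17, 8)
w2 = Sw1 = (3·(-3) + 1·17 + 0·8; 1·(-3) + 6·17 + 1·8; 0·(-3) + 1·17 + 5·8) = (8, 107, 57)
w3 = Sw2 = (131, 707, 392)
The requested component of w3 is 707.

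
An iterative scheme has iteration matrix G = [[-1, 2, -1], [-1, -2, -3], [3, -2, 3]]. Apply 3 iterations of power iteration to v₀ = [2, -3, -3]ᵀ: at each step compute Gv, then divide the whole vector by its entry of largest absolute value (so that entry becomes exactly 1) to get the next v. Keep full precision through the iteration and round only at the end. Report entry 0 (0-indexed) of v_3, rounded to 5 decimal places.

-0.43750

Gv0 = (-5.000000, 13.000000, 3.000000); divide by 13.000000 → v1 = (-0.384615, 1.000000, 0.230769)
Gv1 = (2.153846, -2.307692, -2.461538); divide by -2.461538 → v2 = (-0.875000, 0.937500, 1.000000)
Gv2 = (1.750000, -4.000000, -1.500000); divide by -4.000000 → v3 = (-0.437500, 1.000000, 0.375000)
Requested entry of v3: -56/128 = -0.43750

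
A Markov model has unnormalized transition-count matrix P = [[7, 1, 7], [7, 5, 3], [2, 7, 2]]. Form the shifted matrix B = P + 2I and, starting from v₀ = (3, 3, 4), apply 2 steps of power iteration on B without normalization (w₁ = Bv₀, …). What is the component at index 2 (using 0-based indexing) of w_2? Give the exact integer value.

666

B = P + 2I has rows (9, 1, 7); (7, 7, 3); (2, 7, 4)
w1 = Bv₀ = (9·3 + 1·3 + 7·4; 7·3 + 7·3 + 3·4; 2·3 + 7·3 + 4·4) = (58, 54, 43)
w2 = Bw1 = (9·58 + 1·54 + 7·43; 7·58 + 7·54 + 3·43; 2·58 + 7·54 + 4·43) = (877, 913, 666)
Requested component of w2: 666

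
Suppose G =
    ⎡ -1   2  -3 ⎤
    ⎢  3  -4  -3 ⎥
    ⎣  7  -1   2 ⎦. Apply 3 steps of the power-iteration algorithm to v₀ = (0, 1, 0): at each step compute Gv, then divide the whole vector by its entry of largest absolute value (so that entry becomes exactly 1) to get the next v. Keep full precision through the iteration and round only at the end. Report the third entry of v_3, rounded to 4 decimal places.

0.2485

Gv0 = (2.00000, -4.00000, -1.00000); divide by -4.00000 → v1 = (-0.50000, 1.00000, 0.25000)
Gv1 = (1.75000, -6.25000, -4.00000); divide by -6.25000 → v2 = (-0.28000, 1.00000, 0.64000)
Gv2 = (0.36000, -6.76000, -1.68000); divide by -6.76000 → v3 = (-0.05325, 1.00000, 0.24852)
Requested entry of v3: -42/-169 = 0.2485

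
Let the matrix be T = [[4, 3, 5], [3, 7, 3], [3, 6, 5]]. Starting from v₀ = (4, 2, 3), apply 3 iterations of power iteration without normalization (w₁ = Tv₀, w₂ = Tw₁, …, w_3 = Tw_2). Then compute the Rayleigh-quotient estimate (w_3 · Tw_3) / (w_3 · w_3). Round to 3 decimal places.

w1 = Tv₀ = (4·4 + 3·2 + 5·3; 3·4 + 7·2 + 3·3; 3·4 + 6·2 + 5·3) = (37, 35, 39)
w2 = Tw1 = (4·37 + 3·35 + 5·39; 3·37 + 7·35 + 3·39; 3·37 + 6·35 + 5·39) = (448, 473, 516)
w3 = Tw2 = (5791, 6203, 6762)
Tw3 = (75583, 81080, 88401)
w3·Tw3 = 5791·75583 + 6203·81080 + 6762·88401 = 1538407955; w3·w3 = 5791·5791 + 6203·6203 + 6762·6762 = 117737534
λ ≈ 1538407955/117737534 = 13.066

λ ≈ 13.066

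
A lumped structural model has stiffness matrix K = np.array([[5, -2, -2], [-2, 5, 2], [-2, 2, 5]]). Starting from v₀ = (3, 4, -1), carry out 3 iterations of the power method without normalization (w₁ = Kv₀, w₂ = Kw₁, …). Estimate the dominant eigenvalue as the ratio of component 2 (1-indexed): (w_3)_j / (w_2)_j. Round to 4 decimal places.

λ ≈ 3.0000

w1 = Kv₀ = (5·3 + (-2)·4 + (-2)·(-1); (-2)·3 + 5·4 + 2·(-1); (-2)·3 + 2·4 + 5·(-1)) = (9, 12, -3)
w2 = Kw1 = (5·9 + (-2)·12 + (-2)·(-3); (-2)·9 + 5·12 + 2·(-3); (-2)·9 + 2·12 + 5·(-3)) = (27, 36, -9)
w3 = Kw2 = (81, 108, -27)
Ratio at component: 108 / 36 = 3.0000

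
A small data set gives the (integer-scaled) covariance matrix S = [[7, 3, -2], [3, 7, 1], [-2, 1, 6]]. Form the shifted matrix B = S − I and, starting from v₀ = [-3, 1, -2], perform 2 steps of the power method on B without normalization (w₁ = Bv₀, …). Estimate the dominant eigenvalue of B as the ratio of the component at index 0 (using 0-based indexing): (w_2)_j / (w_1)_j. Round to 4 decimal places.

6.8182

B = S − I has rows (6, 3, -2); (3, 6, 1); (-2, 1, 5)
w1 = Bv₀ = (6·(-3) + 3·1 + (-2)·(-2); 3·(-3) + 6·1 + 1·(-2); (-2)·(-3) + 1·1 + 5·(-2)) = (-11, -5, -3)
w2 = Bw1 = (6·(-11) + 3·(-5) + (-2)·(-3); 3·(-11) + 6·(-5) + 1·(-3); (-2)·(-11) + 1·(-5) + 5·(-3)) = (-75, -66, 2)
Ratio: -75/-11 = 6.8182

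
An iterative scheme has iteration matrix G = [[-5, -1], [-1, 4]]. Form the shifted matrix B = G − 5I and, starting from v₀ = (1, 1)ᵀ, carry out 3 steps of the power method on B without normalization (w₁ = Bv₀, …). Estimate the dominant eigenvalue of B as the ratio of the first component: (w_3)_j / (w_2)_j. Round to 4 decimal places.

B = G − 5I has rows (-10, -1); (-1, -1)
w1 = Bv₀ = (-11, -2)
w2 = Bw1 = (112, 13)
w3 = Bw2 = (-1133, -125)
Ratio: -1133/112 = -10.1161

-10.1161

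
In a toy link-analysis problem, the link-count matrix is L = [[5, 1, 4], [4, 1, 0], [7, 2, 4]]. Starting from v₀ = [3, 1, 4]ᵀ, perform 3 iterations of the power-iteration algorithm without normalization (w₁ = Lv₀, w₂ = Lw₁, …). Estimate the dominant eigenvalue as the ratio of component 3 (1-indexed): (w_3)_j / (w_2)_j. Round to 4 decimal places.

w1 = Lv₀ = (32, 13, 39)
w2 = Lw1 = (329, 141, 406)
w3 = Lw2 = (3410, 1457, 4209)
Ratio at component: 4209 / 406 = 10.3670

λ ≈ 10.3670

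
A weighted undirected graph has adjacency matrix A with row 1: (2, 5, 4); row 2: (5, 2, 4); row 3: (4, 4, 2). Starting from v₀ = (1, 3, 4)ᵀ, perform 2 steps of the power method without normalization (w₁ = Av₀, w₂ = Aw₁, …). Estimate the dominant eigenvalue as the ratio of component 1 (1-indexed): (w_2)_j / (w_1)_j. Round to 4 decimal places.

w1 = Av₀ = (2·1 + 5·3 + 4·4; 5·1 + 2·3 + 4·4; 4·1 + 4·3 + 2·4) = (33, 27, 24)
w2 = Aw1 = (2·33 + 5·27 + 4·24; 5·33 + 2·27 + 4·24; 4·33 + 4·27 + 2·24) = (297, 315, 288)
Ratio at component: 297 / 33 = 9.0000

9.0000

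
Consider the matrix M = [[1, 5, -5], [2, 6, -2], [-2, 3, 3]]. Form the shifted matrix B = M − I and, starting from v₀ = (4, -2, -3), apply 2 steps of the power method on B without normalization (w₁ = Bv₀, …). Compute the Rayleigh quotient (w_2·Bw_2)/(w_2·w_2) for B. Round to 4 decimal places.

μ ≈ 5.5654

B = M − I has rows (0, 5, -5); (2, 5, -2); (-2, 3, 2)
w1 = Bv₀ = (5, 4, -20)
w2 = Bw1 = (120, 70, -38)
Bw2 = (540, 666, -106)
w2·Bw2 = 115448; w2·w2 = 20744; μ ≈ 115448/20744 = 5.5654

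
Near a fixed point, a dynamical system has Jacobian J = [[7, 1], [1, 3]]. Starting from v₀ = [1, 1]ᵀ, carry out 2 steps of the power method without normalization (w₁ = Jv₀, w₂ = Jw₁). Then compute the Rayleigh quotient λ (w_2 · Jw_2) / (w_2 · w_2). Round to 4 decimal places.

λ ≈ 7.2000

w1 = Jv₀ = (8, 4)
w2 = Jw1 = (60, 20)
Jw2 = (440, 120)
w2·Jw2 = 60·440 + 20·120 = 28800; w2·w2 = 60·60 + 20·20 = 4000
λ ≈ 28800/4000 = 7.2000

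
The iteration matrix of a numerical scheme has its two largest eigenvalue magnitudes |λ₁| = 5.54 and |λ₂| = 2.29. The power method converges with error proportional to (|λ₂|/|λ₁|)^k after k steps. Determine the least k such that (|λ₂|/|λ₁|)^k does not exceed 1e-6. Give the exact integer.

16

|λ₂/λ₁| = 2.29/5.54 = 0.41336
Need k ≥ ln(1e-6) / ln(0.41336) = -13.8155 / -0.8834 ≈ 15.638
Smallest integer k satisfying the bound: 16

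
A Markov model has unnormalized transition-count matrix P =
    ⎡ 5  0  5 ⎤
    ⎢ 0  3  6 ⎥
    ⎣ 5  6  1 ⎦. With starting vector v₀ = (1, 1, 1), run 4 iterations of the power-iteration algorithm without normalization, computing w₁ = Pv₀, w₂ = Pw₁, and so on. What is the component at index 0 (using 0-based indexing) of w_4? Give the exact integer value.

w1 = Pv₀ = (10, 9, 12)
w2 = Pw1 = (110, 99, 116)
w3 = Pw2 = (1130, 993, 1260)
w4 = Pw3 = (11950, 10539, 12868)
The requested component of w4 is 11950.

11950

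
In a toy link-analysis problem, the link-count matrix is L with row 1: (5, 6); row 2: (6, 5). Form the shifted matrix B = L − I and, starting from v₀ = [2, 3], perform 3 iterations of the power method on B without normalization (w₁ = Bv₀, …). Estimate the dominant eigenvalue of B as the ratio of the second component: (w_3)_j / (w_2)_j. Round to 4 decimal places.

B = L − I has rows (4, 6); (6, 4)
w1 = Bv₀ = (4·2 + 6·3; 6·2 + 4·3) = (26, 24)
w2 = Bw1 = (4·26 + 6·24; 6·26 + 4·24) = (248, 252)
w3 = Bw2 = (2504, 2496)
Ratio: 2496/252 = 9.9048

9.9048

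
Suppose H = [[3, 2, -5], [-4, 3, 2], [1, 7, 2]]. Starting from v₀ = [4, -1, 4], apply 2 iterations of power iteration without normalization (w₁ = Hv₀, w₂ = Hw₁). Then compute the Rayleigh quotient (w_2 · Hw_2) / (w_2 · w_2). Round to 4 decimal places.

-0.1949

w1 = Hv₀ = (3·4 + 2·(-1) + (-5)·4; (-4)·4 + 3·(-1) + 2·4; 1·4 + 7·(-1) + 2·4) = (-10, -11, 5)
w2 = Hw1 = (3·(-10) + 2·(-11) + (-5)·5; (-4)·(-10) + 3·(-11) + 2·5; 1·(-10) + 7·(-11) + 2·5) = (-77, 17, -77)
Hw2 = (188, 205, -112)
w2·Hw2 = (-77)·188 + 17·205 + (-77)·(-112) = -2367; w2·w2 = (-77)·(-77) + 17·17 + (-77)·(-77) = 12147
λ ≈ -2367/12147 = -0.1949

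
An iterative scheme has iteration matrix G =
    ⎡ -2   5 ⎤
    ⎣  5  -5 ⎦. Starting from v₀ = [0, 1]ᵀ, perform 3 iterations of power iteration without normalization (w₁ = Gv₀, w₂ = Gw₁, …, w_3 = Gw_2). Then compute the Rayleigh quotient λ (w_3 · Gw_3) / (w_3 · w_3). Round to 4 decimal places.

-8.7198

w1 = Gv₀ = ((-2)·0 + 5·1; 5·0 + (-5)·1) = (5, -5)
w2 = Gw1 = ((-2)·5 + 5·(-5); 5·5 + (-5)·(-5)) = (-35, 50)
w3 = Gw2 = (320, -425)
Gw3 = (-2765, 3725)
w3·Gw3 = 320·(-2765) + (-425)·3725 = -2467925; w3·w3 = 320·320 + (-425)·(-425) = 283025
λ ≈ -2467925/283025 = -8.7198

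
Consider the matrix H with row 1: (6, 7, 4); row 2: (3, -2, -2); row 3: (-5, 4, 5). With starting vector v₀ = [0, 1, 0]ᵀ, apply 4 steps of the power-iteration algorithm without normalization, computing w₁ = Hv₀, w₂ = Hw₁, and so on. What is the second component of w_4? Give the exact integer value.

1119

w1 = Hv₀ = (7, -2, 4)
w2 = Hw1 = (44, 17, -23)
w3 = Hw2 = (291, 144, -267)
w4 = Hw3 = (1686, 1119, -2214)
The requested component of w4 is 1119.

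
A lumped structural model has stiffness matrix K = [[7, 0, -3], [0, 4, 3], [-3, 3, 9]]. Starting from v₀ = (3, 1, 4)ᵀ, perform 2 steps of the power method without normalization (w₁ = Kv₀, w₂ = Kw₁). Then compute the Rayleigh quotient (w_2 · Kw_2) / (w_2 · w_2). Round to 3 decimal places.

w1 = Kv₀ = (7·3 + 0·1 + (-3)·4; 0·3 + 4·1 + 3·4; (-3)·3 + 3·1 + 9·4) = (9, 16, 30)
w2 = Kw1 = (7·9 + 0·16 + (-3)·30; 0·9 + 4·16 + 3·30; (-3)·9 + 3·16 + 9·30) = (-27, 154, 291)
Kw2 = (-1062, 1489, 3162)
w2·Kw2 = (-27)·(-1062) + 154·1489 + 291·3162 = 1178122; w2·w2 = (-27)·(-27) + 154·154 + 291·291 = 109126
λ ≈ 1178122/109126 = 10.796

λ ≈ 10.796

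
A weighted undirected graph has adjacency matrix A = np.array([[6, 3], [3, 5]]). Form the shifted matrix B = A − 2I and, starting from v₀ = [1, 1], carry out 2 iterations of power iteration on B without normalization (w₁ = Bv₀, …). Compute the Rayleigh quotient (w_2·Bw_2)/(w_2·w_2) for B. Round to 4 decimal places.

μ ≈ 6.5414

B = A − 2I has rows (4, 3); (3, 3)
w1 = Bv₀ = (7, 6)
w2 = Bw1 = (46, 39)
Bw2 = (301, 255)
w2·Bw2 = 23791; w2·w2 = 3637; μ ≈ 23791/3637 = 6.5414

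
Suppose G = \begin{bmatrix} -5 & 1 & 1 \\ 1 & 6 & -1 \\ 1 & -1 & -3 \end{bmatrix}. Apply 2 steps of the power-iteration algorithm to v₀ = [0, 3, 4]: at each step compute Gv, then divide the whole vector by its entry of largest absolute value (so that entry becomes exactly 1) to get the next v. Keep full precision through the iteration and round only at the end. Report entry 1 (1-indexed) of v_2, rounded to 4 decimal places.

-0.3396

Gv0 = (7.00000, 14.00000, -15.00000); divide by -15.00000 → v1 = (-0.46667, -0.93333, 1.00000)
Gv1 = (2.40000, -7.06667, -2.53333); divide by -7.06667 → v2 = (-0.33962, 1.00000, 0.35849)
Requested entry of v2: -36/106 = -0.3396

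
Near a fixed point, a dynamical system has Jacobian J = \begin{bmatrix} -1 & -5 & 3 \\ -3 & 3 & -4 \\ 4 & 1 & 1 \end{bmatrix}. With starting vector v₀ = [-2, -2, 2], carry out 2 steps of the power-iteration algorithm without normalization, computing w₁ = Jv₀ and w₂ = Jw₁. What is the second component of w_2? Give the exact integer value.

w1 = Jv₀ = ((-1)·(-2) + (-5)·(-2) + 3·2; (-3)·(-2) + 3·(-2) + (-4)·2; 4·(-2) + 1·(-2) + 1·2) = (18, -8, -8)
w2 = Jw1 = ((-1)·18 + (-5)·(-8) + 3·(-8); (-3)·18 + 3·(-8) + (-4)·(-8); 4·18 + 1·(-8) + 1·(-8)) = (-2, -46, 56)
The requested component of w2 is -46.

-46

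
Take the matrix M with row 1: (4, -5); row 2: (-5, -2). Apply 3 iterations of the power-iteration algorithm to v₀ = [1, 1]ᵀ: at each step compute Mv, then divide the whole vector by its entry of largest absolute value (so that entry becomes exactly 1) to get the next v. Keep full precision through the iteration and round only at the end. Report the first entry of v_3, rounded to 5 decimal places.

-0.15026

Mv0 = (-1.000000, -7.000000); divide by -7.000000 → v1 = (0.142857, 1.000000)
Mv1 = (-4.428571, -2.714286); divide by -4.428571 → v2 = (1.000000, 0.612903)
Mv2 = (0.935484, -6.225806); divide by -6.225806 → v3 = (-0.150259, 1.000000)
Requested entry of v3: 29/-193 = -0.15026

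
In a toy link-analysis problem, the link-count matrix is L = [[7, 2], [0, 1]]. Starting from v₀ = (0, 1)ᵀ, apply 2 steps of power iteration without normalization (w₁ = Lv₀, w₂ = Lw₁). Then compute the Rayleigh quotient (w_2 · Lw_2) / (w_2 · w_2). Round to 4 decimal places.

w1 = Lv₀ = (2, 1)
w2 = Lw1 = (16, 1)
Lw2 = (114, 1)
w2·Lw2 = 16·114 + 1·1 = 1825; w2·w2 = 16·16 + 1·1 = 257
λ ≈ 1825/257 = 7.1012

λ ≈ 7.1012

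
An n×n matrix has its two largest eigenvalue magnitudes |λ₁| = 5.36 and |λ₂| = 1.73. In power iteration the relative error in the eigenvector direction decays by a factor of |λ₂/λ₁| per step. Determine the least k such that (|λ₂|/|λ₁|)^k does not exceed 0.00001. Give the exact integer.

11

|λ₂/λ₁| = 1.73/5.36 = 0.32276
Need k ≥ ln(0.00001) / ln(0.32276) = -11.5129 / -1.1308 ≈ 10.181
Smallest integer k satisfying the bound: 11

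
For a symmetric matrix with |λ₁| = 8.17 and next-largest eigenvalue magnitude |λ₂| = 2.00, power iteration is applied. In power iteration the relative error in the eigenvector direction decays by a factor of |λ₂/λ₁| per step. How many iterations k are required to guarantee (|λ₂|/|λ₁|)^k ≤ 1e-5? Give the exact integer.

9

|λ₂/λ₁| = 2.00/8.17 = 0.24480
Need k ≥ ln(1e-5) / ln(0.24480) = -11.5129 / -1.4073 ≈ 8.181
Smallest integer k satisfying the bound: 9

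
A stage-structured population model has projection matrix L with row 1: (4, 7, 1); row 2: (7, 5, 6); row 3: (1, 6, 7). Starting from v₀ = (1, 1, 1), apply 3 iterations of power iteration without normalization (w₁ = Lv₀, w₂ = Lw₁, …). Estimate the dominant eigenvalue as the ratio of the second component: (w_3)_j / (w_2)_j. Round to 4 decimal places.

15.1705

w1 = Lv₀ = (4·1 + 7·1 + 1·1; 7·1 + 5·1 + 6·1; 1·1 + 6·1 + 7·1) = (12, 18, 14)
w2 = Lw1 = (4·12 + 7·18 + 1·14; 7·12 + 5·18 + 6·14; 1·12 + 6·18 + 7·14) = (188, 258, 218)
w3 = Lw2 = (2776, 3914, 3262)
Ratio at component: 3914 / 258 = 15.1705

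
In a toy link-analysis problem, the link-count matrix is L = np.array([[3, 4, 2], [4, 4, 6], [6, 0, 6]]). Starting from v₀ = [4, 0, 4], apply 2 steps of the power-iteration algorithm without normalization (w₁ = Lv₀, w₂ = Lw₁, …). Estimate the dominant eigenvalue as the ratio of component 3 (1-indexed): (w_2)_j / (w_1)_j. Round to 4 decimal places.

λ ≈ 8.5000

w1 = Lv₀ = (20, 40, 48)
w2 = Lw1 = (316, 528, 408)
Ratio at component: 408 / 48 = 8.5000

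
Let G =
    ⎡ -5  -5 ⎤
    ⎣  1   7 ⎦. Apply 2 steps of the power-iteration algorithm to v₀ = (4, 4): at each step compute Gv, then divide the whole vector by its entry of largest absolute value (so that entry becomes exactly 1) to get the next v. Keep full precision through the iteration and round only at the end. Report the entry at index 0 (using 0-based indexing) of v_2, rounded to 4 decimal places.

Gv0 = (-40.00000, 32.00000); divide by -40.00000 → v1 = (1.00000, -0.80000)
Gv1 = (-1.00000, -4.60000); divide by -4.60000 → v2 = (0.21739, 1.00000)
Requested entry of v2: 40/184 = 0.2174

0.2174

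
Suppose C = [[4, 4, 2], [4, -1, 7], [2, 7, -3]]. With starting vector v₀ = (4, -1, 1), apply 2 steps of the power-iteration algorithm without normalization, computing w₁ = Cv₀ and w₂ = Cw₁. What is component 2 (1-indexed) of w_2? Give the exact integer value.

18

w1 = Cv₀ = (4·4 + 4·(-1) + 2·1; 4·4 + (-1)·(-1) + 7·1; 2·4 + 7·(-1) + (-3)·1) = (14, 24, -2)
w2 = Cw1 = (4·14 + 4·24 + 2·(-2); 4·14 + (-1)·24 + 7·(-2); 2·14 + 7·24 + (-3)·(-2)) = (148, 18, 202)
The requested component of w2 is 18.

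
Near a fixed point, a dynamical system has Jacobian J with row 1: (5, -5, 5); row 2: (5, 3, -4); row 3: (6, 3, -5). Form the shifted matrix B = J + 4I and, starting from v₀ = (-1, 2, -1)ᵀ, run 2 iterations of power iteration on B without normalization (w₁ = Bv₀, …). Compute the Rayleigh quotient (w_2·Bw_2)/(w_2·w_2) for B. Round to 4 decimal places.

μ ≈ 11.3026

B = J + 4I has rows (9, -5, 5); (5, 7, -4); (6, 3, -1)
w1 = Bv₀ = (-24, 13, 1)
w2 = Bw1 = (-276, -33, -106)
Bw2 = (-2849, -1187, -1649)
w2·Bw2 = 1000289; w2·w2 = 88501; μ ≈ 1000289/88501 = 11.3026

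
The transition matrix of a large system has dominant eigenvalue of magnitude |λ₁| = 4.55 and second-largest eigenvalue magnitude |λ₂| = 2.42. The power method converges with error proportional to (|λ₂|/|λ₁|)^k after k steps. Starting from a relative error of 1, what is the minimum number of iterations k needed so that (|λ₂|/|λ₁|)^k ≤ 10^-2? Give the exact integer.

|λ₂/λ₁| = 2.42/4.55 = 0.53187
Need k ≥ ln(10^-2) / ln(0.53187) = -4.6052 / -0.6314 ≈ 7.294
Smallest integer k satisfying the bound: 8

8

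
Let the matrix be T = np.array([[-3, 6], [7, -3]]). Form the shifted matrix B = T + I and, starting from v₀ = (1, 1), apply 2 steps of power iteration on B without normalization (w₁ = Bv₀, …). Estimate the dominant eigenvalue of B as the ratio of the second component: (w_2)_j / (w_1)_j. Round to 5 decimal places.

B = T + I has rows (-2, 6); (7, -2)
w1 = Bv₀ = (4, 5)
w2 = Bw1 = (22, 18)
Ratio: 18/5 = 3.60000

μ ≈ 3.60000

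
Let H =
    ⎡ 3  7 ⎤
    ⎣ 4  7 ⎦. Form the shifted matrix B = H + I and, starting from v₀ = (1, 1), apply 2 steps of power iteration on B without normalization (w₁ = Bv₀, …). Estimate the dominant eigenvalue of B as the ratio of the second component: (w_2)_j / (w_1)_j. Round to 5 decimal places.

B = H + I has rows (4, 7); (4, 8)
w1 = Bv₀ = (11, 12)
w2 = Bw1 = (128, 140)
Ratio: 140/12 = 11.66667

μ ≈ 11.66667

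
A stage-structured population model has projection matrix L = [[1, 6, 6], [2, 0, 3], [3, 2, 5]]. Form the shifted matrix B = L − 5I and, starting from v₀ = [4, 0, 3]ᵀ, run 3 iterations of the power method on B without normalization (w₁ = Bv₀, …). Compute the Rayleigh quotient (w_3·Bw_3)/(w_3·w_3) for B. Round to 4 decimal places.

μ ≈ -8.2646

B = L − 5I has rows (-4, 6, 6); (2, -5, 3); (3, 2, 0)
w1 = Bv₀ = ((-4)·4 + 6·0 + 6·3; 2·4 + (-5)·0 + 3·3; 3·4 + 2·0 + 0·3) = (2, 17, 12)
w2 = Bw1 = ((-4)·2 + 6·17 + 6·12; 2·2 + (-5)·17 + 3·12; 3·2 + 2·17 + 0·12) = (166, -45, 40)
w3 = Bw2 = (-694, 677, 408)
Bw3 = (9286, -3549, -728)
w3·Bw3 = -9144181; w3·w3 = 1106429; μ ≈ -9144181/1106429 = -8.2646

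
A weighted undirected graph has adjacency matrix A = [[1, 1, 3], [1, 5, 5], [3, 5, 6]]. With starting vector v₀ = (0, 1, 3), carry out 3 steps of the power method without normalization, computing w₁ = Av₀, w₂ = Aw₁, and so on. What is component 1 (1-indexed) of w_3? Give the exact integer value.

1128

w1 = Av₀ = (1·0 + 1·1 + 3·3; 1·0 + 5·1 + 5·3; 3·0 + 5·1 + 6·3) = (10, 20, 23)
w2 = Aw1 = (1·10 + 1·20 + 3·23; 1·10 + 5·20 + 5·23; 3·10 + 5·20 + 6·23) = (99, 225, 268)
w3 = Aw2 = (1128, 2564, 3030)
The requested component of w3 is 1128.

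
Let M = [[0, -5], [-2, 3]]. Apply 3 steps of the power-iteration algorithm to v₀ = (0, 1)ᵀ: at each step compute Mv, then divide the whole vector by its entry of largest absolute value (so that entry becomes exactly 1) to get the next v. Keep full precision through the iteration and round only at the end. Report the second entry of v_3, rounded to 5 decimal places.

Mv0 = (-5.000000, 3.000000); divide by -5.000000 → v1 = (1.000000, -0.600000)
Mv1 = (3.000000, -3.800000); divide by -3.800000 → v2 = (-0.789474, 1.000000)
Mv2 = (-5.000000, 4.578947); divide by -5.000000 → v3 = (1.000000, -0.915789)
Requested entry of v3: 87/-95 = -0.91579

-0.91579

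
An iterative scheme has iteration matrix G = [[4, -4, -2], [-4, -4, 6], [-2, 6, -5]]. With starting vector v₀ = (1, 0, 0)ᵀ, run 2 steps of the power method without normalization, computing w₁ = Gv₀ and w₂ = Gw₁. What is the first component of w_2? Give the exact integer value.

36

w1 = Gv₀ = (4·1 + (-4)·0 + (-2)·0; (-4)·1 + (-4)·0 + 6·0; (-2)·1 + 6·0 + (-5)·0) = (4, -4, -2)
w2 = Gw1 = (4·4 + (-4)·(-4) + (-2)·(-2); (-4)·4 + (-4)·(-4) + 6·(-2); (-2)·4 + 6·(-4) + (-5)·(-2)) = (36, -12, -22)
The requested component of w2 is 36.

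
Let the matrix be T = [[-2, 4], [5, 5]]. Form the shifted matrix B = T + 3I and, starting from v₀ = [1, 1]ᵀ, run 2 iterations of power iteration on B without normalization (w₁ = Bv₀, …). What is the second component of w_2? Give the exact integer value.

B = T + 3I has rows (1, 4); (5, 8)
w1 = Bv₀ = (5, 13)
w2 = Bw1 = (57, 129)
Requested component of w2: 129

129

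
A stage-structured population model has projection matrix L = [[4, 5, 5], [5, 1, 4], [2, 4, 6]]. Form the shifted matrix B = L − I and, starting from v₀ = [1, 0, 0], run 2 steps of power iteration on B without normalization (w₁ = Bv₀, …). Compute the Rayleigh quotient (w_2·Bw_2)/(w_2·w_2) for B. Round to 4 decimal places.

10.6674

B = L − I has rows (3, 5, 5); (5, 0, 4); (2, 4, 5)
w1 = Bv₀ = (3, 5, 2)
w2 = Bw1 = (44, 23, 36)
Bw2 = (427, 364, 360)
w2·Bw2 = 40120; w2·w2 = 3761; μ ≈ 40120/3761 = 10.6674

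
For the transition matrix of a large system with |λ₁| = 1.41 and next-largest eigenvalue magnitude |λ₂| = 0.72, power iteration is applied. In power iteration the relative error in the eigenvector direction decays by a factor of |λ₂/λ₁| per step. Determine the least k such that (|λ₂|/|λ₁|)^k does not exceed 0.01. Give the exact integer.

|λ₂/λ₁| = 0.72/1.41 = 0.51064
Need k ≥ ln(0.01) / ln(0.51064) = -4.6052 / -0.6721 ≈ 6.852
Smallest integer k satisfying the bound: 7

7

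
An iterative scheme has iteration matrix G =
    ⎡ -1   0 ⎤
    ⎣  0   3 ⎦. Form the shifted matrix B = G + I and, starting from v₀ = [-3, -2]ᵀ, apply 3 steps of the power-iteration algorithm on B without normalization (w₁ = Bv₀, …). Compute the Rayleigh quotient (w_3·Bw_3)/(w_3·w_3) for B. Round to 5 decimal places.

B = G + I has rows (0, 0); (0, 4)
w1 = Bv₀ = (0, -8)
w2 = Bw1 = (0, -32)
w3 = Bw2 = (0, -128)
Bw3 = (0, -512)
w3·Bw3 = 65536; w3·w3 = 16384; μ ≈ 65536/16384 = 4.00000

4.00000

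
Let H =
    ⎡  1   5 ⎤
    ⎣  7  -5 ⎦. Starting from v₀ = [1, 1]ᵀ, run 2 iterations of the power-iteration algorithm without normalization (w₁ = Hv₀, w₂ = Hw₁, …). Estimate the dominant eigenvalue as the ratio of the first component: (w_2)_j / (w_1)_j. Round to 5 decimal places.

λ ≈ 2.66667

w1 = Hv₀ = (6, 2)
w2 = Hw1 = (16, 32)
Ratio at component: 16 / 6 = 2.66667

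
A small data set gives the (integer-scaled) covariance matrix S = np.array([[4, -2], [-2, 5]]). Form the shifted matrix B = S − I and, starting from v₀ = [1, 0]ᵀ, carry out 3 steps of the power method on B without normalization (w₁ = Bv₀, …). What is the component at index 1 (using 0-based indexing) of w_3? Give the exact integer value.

B = S − I has rows (3, -2); (-2, 4)
w1 = Bv₀ = (3·1 + (-2)·0; (-2)·1 + 4·0) = (3, -2)
w2 = Bw1 = (3·3 + (-2)·(-2); (-2)·3 + 4·(-2)) = (13, -14)
w3 = Bw2 = (67, -82)
Requested component of w3: -82

-82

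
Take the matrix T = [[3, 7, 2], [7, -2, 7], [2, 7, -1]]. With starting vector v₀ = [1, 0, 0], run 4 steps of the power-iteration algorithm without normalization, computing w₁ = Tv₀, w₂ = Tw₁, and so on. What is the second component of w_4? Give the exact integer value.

w1 = Tv₀ = (3·1 + 7·0 + 2·0; 7·1 + (-2)·0 + 7·0; 2·1 + 7·0 + (-1)·0) = (3, 7, 2)
w2 = Tw1 = (3·3 + 7·7 + 2·2; 7·3 + (-2)·7 + 7·2; 2·3 + 7·7 + (-1)·2) = (62, 21, 53)
w3 = Tw2 = (439, 763, 218)
w4 = Tw3 = (7094, 3073, 6001)
The requested component of w4 is 3073.

3073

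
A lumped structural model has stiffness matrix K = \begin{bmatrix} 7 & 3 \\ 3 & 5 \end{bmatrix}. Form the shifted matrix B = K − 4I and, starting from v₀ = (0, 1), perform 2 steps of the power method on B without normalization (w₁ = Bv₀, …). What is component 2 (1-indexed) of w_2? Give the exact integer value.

B = K − 4I has rows (3, 3); (3, 1)
w1 = Bv₀ = (3·0 + 3·1; 3·0 + 1·1) = (3, 1)
w2 = Bw1 = (3·3 + 3·1; 3·3 + 1·1) = (12, 10)
Requested component of w2: 10

10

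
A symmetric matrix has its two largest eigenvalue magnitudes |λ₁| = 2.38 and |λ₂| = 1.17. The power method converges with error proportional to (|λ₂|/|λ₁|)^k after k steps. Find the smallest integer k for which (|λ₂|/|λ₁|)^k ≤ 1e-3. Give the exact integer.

|λ₂/λ₁| = 1.17/2.38 = 0.49160
Need k ≥ ln(1e-3) / ln(0.49160) = -6.9078 / -0.7101 ≈ 9.728
Smallest integer k satisfying the bound: 10

10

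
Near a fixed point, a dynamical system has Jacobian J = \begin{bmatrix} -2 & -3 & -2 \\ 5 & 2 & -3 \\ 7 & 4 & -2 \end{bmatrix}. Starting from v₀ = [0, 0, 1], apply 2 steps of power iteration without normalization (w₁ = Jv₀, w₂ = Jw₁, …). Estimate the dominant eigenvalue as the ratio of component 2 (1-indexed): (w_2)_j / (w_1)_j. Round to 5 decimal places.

3.33333

w1 = Jv₀ = ((-2)·0 + (-3)·0 + (-2)·1; 5·0 + 2·0 + (-3)·1; 7·0 + 4·0 + (-2)·1) = (-2, -3, -2)
w2 = Jw1 = ((-2)·(-2) + (-3)·(-3) + (-2)·(-2); 5·(-2) + 2·(-3) + (-3)·(-2); 7·(-2) + 4·(-3) + (-2)·(-2)) = (17, -10, -22)
Ratio at component: -10 / -3 = 3.33333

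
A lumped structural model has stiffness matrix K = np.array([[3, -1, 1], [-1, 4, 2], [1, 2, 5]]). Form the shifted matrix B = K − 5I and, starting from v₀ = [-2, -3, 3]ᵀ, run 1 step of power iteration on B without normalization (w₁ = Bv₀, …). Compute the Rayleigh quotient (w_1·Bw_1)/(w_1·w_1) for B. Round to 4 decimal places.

B = K − 5I has rows (-2, -1, 1); (-1, -1, 2); (1, 2, 0)
w1 = Bv₀ = (10, 11, -8)
Bw1 = (-39, -37, 32)
w1·Bw1 = -1053; w1·w1 = 285; μ ≈ -1053/285 = -3.6947

-3.6947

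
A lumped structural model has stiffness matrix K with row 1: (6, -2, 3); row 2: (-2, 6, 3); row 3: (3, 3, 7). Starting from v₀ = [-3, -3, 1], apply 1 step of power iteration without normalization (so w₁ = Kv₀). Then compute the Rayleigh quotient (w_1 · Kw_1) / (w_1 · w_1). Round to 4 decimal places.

w1 = Kv₀ = (6·(-3) + (-2)·(-3) + 3·1; (-2)·(-3) + 6·(-3) + 3·1; 3·(-3) + 3·(-3) + 7·1) = (-9, -9, -11)
Kw1 = (-69, -69, -131)
w1·Kw1 = (-9)·(-69) + (-9)·(-69) + (-11)·(-131) = 2683; w1·w1 = (-9)·(-9) + (-9)·(-9) + (-11)·(-11) = 283
λ ≈ 2683/283 = 9.4806

λ ≈ 9.4806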